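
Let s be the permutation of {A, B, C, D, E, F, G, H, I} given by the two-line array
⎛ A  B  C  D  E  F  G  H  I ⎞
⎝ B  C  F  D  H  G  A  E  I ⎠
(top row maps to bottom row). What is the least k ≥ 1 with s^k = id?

10

Decomposing into disjoint cycles gives cycle lengths 5, 2, 1, 1.
The order is lcm(5, 2) = 10.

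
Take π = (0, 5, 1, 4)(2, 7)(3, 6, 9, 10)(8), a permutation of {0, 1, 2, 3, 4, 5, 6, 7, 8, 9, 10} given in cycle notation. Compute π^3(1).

1 lies in the 4-cycle (0, 5, 1, 4).
Advancing 3 steps from 1: 1 → 4 → 0 → 5.

5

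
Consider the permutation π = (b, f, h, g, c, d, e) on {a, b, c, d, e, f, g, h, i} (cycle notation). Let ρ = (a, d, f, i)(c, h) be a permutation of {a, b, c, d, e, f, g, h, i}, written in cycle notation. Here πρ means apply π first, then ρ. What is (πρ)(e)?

(πρ)(e) = ρ(π(e)). π(e) = b, then ρ(b) = b. So (πρ)(e) = b.

b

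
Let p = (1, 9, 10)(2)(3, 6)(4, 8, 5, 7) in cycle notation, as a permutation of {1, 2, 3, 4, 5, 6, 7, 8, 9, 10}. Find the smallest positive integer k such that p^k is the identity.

The disjoint cycles have lengths 4, 3, 2, 1.
The order of p is the least common multiple of its cycle lengths: lcm(4, 3, 2) = 12.

12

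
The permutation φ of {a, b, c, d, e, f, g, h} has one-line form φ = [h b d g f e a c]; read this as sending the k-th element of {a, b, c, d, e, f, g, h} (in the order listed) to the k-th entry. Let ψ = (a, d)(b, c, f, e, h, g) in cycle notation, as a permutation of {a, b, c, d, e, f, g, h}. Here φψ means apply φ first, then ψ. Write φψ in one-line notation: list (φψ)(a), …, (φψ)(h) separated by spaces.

For each element, apply φ then ψ: a → h → g; b → b → c; c → d → a; d → g → b; e → f → e; f → e → h; g → a → d; h → c → f.
Collecting the images, φψ = [g c a b e h d f].

g c a b e h d f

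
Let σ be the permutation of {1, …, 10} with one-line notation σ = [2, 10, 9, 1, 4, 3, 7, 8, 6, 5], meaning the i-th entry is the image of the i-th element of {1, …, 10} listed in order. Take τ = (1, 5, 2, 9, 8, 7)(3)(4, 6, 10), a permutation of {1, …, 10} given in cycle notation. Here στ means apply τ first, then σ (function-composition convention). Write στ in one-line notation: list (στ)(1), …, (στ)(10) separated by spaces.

4 6 9 3 10 5 2 7 8 1

For each element, apply τ then σ: 1 → 5 → 4; 2 → 9 → 6; 3 → 3 → 9; 4 → 6 → 3; 5 → 2 → 10; 6 → 10 → 5; 7 → 1 → 2; 8 → 7 → 7; 9 → 8 → 8; 10 → 4 → 1.
Collecting the images, στ = [4 6 9 3 10 5 2 7 8 1].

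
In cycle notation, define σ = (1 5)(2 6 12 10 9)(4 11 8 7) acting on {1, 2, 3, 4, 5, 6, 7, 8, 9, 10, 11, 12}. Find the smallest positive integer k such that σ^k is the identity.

The cycle type of σ is (5, 4, 2, 1).
The order is lcm(5, 4, 2) = 20.

20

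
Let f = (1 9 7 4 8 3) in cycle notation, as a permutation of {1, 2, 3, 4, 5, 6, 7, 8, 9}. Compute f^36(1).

1 lies in the 6-cycle (1 9 7 4 8 3).
Since the cycle has length 6, f^36 acts on it the same as f^0 (36 mod 6 = 0).
So f^36(1) = 1.

1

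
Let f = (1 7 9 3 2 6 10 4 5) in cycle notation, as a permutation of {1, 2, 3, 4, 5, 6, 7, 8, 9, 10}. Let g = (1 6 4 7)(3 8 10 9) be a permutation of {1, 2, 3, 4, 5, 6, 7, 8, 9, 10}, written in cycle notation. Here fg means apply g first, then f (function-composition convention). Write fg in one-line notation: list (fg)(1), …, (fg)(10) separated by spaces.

For each element, apply g then f: 1 → 6 → 10; 2 → 2 → 6; 3 → 8 → 8; 4 → 7 → 9; 5 → 5 → 1; 6 → 4 → 5; 7 → 1 → 7; 8 → 10 → 4; 9 → 3 → 2; 10 → 9 → 3.
Collecting the images, fg = [10 6 8 9 1 5 7 4 2 3].

10 6 8 9 1 5 7 4 2 3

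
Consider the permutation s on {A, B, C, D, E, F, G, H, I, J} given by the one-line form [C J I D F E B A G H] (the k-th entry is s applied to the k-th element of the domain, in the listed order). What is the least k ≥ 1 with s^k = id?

14

Decomposing into disjoint cycles gives cycle lengths 7, 2, 1.
The order of s is the least common multiple of its cycle lengths: lcm(7, 2) = 14.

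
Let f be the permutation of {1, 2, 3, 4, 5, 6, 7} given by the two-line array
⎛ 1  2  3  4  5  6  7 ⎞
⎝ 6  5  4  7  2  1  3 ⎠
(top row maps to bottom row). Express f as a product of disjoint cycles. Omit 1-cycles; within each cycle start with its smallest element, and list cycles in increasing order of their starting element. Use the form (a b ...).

Iterating f from 1 gives 1 → 6 → 1; that is the 2-cycle (1 6).
Continuing from each remaining unvisited element yields (1 6)(2 5)(3 4 7).

(1 6)(2 5)(3 4 7)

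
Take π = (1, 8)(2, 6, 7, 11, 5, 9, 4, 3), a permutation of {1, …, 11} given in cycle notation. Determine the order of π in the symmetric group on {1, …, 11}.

The disjoint cycles have lengths 8, 2, 1.
The order of π is the least common multiple of its cycle lengths: lcm(8, 2) = 8.

8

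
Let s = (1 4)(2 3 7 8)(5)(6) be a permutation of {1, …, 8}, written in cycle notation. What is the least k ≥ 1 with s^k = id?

4

The disjoint cycles have lengths 4, 2, 1, 1.
Since disjoint cycles commute, ord(s) = lcm(4, 2) = 4.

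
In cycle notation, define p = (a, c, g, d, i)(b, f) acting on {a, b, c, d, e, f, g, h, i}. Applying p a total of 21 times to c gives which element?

c lies in the 5-cycle (a, c, g, d, i).
Since the cycle has length 5, p^21 acts on it the same as p^1 (21 mod 5 = 1).
Advancing 1 step from c: c → g.

g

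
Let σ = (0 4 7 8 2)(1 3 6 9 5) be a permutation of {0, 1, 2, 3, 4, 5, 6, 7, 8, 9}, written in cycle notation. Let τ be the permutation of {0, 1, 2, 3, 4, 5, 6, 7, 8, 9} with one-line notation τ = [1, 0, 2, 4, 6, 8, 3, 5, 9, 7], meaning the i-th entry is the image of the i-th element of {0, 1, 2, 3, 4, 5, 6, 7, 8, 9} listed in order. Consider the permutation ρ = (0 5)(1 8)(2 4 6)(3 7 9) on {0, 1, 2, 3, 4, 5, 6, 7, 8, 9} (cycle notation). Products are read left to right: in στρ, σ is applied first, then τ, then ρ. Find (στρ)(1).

6

(στρ)(1) = ρ(τ(σ(1))). σ(1) = 3, then τ(3) = 4, then ρ(4) = 6, so the result is 6.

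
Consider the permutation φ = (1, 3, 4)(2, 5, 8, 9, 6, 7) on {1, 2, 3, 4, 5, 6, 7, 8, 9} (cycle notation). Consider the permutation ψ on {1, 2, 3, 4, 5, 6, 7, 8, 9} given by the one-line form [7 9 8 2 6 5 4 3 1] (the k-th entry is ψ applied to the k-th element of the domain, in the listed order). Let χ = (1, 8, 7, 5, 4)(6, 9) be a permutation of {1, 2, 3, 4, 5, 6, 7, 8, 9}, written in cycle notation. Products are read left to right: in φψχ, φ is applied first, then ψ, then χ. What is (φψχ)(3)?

(φψχ)(3) = χ(ψ(φ(3))). φ(3) = 4, then ψ(4) = 2, then χ(2) = 2, so the result is 2.

2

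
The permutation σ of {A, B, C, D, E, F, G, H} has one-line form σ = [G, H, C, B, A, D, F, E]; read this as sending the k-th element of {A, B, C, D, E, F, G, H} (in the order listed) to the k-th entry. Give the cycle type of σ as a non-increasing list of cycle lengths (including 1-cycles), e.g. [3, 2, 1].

The disjoint cycles are (A, G, F, D, B, H, E)(C), with lengths 7, 1 in non-increasing order.

[7, 1]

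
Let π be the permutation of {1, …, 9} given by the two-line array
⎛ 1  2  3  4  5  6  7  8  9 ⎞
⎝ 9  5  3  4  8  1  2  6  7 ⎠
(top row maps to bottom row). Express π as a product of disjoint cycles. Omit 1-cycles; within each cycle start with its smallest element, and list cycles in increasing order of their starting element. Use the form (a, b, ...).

(1, 9, 7, 2, 5, 8, 6)

From 1: 1 → 9 → 7 → 2 → 5 → 8 → 6 → 1, closing the cycle (1, 9, 7, 2, 5, 8, 6).
Repeating from the next unused element and collecting all non-trivial cycles gives (1, 9, 7, 2, 5, 8, 6).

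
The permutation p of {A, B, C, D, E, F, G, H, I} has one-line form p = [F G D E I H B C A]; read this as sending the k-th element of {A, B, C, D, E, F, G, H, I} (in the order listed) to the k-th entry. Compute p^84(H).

H

Tracing H → C → … returns to H after 7 steps, so H lies in a 7-cycle (A F H C D E I).
On a 7-cycle, p^7 is the identity, so p^84 = p^0 there (84 ≡ 0 mod 7).
So p^84(H) = H.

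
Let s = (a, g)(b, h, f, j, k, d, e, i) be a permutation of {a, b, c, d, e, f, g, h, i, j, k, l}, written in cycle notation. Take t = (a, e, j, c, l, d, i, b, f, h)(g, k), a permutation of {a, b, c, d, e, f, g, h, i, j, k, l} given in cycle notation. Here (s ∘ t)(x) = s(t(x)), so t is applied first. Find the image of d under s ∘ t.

First apply t: t(d) = i, then s(i) = b. Thus (s ∘ t)(d) = b.

b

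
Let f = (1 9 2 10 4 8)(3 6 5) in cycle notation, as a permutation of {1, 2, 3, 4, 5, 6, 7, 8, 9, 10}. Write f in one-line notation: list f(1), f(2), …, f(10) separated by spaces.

9 10 6 8 3 5 7 1 2 4

Reading each image from the cycles: 1→9, 2→10, 3→6, 4→8, 5→3, 6→5, 7→7, 8→1, 9→2, 10→4.
Listing these in domain order gives 9 10 6 8 3 5 7 1 2 4.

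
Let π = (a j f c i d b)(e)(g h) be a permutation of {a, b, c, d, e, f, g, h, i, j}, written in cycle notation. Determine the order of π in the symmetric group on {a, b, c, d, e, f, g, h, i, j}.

14

The disjoint cycles have lengths 7, 2, 1.
The order of π is the least common multiple of its cycle lengths: lcm(7, 2) = 14.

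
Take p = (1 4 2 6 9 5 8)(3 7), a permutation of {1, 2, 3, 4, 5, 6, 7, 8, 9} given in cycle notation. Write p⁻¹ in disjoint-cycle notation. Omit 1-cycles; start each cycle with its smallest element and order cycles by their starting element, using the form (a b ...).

Inverting a permutation written in cycle notation just reverses the order within every cycle.
Reversing each cycle of p and rotating so the smallest element leads gives (1 8 5 9 6 2 4)(3 7).

(1 8 5 9 6 2 4)(3 7)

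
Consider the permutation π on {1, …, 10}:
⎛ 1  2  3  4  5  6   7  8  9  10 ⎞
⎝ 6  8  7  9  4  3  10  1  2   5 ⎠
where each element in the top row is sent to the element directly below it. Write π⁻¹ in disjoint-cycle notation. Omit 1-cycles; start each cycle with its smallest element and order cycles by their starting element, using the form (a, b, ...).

(1, 8, 2, 9, 4, 5, 10, 7, 3, 6)

The cycle decomposition of π is (1, 6, 3, 7, 10, 5, 4, 9, 2, 8).
Reversing each cycle (and rotating so the smallest element leads) gives π⁻¹ = (1, 8, 2, 9, 4, 5, 10, 7, 3, 6).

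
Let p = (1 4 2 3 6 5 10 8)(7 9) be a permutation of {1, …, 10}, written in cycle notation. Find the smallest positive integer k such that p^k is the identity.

The disjoint cycles have lengths 8, 2.
The order is lcm(8, 2) = 8.

8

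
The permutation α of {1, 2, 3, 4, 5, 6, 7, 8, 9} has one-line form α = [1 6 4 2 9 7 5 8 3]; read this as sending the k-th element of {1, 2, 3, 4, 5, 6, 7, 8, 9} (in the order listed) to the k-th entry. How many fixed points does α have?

2

The fixed points (elements with α(x) = x) are {1, 8}, so there are 2.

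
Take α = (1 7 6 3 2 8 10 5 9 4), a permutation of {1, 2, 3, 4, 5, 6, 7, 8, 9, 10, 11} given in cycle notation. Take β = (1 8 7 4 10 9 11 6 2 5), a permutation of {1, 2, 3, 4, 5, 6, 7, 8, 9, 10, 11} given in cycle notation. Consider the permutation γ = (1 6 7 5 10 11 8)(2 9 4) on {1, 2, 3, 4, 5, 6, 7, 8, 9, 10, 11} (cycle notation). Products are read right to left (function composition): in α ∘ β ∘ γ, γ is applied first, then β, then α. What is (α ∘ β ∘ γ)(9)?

5

Apply the permutations in order: γ(9) = 4, then β(4) = 10, then α(10) = 5. So (α ∘ β ∘ γ)(9) = 5.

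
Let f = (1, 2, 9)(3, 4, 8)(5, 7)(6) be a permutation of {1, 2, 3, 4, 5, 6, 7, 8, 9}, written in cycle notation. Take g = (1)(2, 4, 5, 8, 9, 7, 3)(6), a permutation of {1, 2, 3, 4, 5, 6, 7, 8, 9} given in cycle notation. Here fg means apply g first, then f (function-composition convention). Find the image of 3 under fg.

g(3) = 2, then f(2) = 9; composing gives (fg)(3) = 9.

9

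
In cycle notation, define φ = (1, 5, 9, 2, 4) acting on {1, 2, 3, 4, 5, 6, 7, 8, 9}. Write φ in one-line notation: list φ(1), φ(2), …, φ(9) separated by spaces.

5 4 3 1 9 6 7 8 2

Reading each image from the cycles: 1→5, 2→4, 3→3, 4→1, 5→9, 6→6, 7→7, 8→8, 9→2.
So the one-line form is 5 4 3 1 9 6 7 8 2.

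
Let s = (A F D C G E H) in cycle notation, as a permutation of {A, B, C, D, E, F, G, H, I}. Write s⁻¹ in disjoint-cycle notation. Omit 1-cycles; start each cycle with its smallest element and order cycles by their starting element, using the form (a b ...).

The inverse reverses each cycle.
Reversing each cycle of s and rotating so the smallest element leads gives (A H E G C D F).

(A H E G C D F)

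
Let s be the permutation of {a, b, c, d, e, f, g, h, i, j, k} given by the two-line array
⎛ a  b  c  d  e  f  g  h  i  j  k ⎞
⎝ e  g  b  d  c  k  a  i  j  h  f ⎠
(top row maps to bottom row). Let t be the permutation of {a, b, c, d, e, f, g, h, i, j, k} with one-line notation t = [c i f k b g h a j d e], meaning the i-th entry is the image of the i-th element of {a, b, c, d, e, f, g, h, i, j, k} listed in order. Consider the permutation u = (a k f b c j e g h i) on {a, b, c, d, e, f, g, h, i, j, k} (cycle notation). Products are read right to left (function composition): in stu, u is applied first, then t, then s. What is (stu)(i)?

b

Chase i: u(i) = a; t(a) = c; s(c) = b. Hence (stu)(i) = b.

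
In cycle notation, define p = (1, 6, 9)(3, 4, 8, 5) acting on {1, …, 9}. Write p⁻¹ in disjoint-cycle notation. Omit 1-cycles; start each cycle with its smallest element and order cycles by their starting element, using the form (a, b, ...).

(1, 9, 6)(3, 5, 8, 4)

If p sends a → b within a cycle, p⁻¹ sends b → a; equivalently, reverse each cycle.
After reversing and putting each cycle's least element first, p⁻¹ = (1, 9, 6)(3, 5, 8, 4).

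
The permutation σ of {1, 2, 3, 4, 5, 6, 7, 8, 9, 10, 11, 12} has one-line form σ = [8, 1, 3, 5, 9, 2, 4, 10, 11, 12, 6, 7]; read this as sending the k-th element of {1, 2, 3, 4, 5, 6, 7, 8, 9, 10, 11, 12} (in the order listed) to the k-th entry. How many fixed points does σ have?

1

The fixed points (elements with σ(x) = x) are {3}, so there is 1.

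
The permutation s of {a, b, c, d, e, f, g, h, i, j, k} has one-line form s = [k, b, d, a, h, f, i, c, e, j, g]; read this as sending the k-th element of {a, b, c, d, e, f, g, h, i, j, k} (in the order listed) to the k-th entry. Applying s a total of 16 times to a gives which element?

a

Tracing a → k → … returns to a after 8 steps, so a lies in an 8-cycle (a, k, g, i, e, h, c, d).
Powers repeat with period 8 on this cycle, and 16 mod 8 = 0, so s^16(a) = s^0(a).
So s^16(a) = a.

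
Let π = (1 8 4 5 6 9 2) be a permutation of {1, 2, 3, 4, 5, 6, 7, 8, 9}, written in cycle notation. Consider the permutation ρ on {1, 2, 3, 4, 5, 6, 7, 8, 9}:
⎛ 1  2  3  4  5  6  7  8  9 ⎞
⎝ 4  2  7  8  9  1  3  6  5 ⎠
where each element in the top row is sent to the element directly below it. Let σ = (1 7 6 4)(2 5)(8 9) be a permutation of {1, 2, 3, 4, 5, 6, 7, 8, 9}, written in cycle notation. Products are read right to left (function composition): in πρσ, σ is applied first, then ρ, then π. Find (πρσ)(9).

9

Chase 9: σ(9) = 8; ρ(8) = 6; π(6) = 9. Hence (πρσ)(9) = 9.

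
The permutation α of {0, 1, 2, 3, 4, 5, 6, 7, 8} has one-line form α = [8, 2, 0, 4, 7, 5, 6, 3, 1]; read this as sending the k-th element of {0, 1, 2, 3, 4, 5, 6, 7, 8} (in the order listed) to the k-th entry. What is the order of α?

Decomposing into disjoint cycles gives cycle lengths 4, 3, 1, 1.
The order of α is the least common multiple of its cycle lengths: lcm(4, 3) = 12.

12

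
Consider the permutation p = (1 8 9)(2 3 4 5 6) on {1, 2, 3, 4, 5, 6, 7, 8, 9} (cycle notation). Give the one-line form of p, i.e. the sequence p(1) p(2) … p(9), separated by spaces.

8 3 4 5 6 2 7 9 1

Each element maps to the next entry in its cycle (wrapping to the front): 1↦8, 2↦3, 3↦4, 4↦5, 5↦6, 6↦2, 7↦7, 8↦9, 9↦1.
So the one-line form is 8 3 4 5 6 2 7 9 1.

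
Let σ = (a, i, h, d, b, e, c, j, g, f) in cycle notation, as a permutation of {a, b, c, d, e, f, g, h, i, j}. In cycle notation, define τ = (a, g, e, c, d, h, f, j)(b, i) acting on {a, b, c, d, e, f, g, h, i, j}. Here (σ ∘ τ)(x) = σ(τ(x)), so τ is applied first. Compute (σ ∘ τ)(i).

τ(i) = b, then σ(b) = e; composing gives (σ ∘ τ)(i) = e.

e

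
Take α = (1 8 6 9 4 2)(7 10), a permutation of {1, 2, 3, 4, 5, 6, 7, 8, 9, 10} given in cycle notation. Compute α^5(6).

8

6 lies in the 6-cycle (1 8 6 9 4 2).
Advancing 5 steps from 6: 6 → 9 → 4 → 2 → 1 → 8.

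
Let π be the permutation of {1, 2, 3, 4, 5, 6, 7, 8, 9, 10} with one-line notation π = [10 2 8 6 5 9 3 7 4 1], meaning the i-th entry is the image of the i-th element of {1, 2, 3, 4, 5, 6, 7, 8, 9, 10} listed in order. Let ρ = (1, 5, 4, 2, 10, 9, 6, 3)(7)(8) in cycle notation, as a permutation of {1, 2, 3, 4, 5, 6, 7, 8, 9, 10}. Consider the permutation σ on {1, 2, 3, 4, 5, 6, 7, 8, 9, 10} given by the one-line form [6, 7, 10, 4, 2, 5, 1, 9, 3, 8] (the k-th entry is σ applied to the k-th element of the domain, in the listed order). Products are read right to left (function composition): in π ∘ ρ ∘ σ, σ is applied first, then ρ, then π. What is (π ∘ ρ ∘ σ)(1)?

8

Chase 1: σ(1) = 6; ρ(6) = 3; π(3) = 8. Hence (π ∘ ρ ∘ σ)(1) = 8.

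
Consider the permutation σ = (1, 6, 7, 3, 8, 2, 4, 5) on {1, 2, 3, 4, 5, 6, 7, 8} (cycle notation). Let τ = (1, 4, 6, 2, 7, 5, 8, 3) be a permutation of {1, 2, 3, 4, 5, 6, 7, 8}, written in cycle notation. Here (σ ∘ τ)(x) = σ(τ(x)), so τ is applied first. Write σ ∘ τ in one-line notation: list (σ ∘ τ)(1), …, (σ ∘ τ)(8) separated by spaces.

For each element, apply τ then σ: 1 → 4 → 5; 2 → 7 → 3; 3 → 1 → 6; 4 → 6 → 7; 5 → 8 → 2; 6 → 2 → 4; 7 → 5 → 1; 8 → 3 → 8.
So σ ∘ τ in one-line form is 5 3 6 7 2 4 1 8.

5 3 6 7 2 4 1 8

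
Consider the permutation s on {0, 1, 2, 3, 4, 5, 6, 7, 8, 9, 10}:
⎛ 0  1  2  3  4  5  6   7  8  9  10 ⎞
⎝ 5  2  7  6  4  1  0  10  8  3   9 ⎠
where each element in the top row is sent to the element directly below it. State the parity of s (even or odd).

In disjoint-cycle form the cycle lengths are 9, 1, 1.
A cycle of length ℓ contributes ℓ−1 transpositions, so s is a product of 8 transpositions — even.

even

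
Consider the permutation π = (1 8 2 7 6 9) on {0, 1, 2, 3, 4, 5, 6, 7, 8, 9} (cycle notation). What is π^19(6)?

6 lies in the 6-cycle (1 8 2 7 6 9).
Powers repeat with period 6 on this cycle, and 19 mod 6 = 1, so π^19(6) = π^1(6).
Advancing 1 step from 6: 6 → 9.

9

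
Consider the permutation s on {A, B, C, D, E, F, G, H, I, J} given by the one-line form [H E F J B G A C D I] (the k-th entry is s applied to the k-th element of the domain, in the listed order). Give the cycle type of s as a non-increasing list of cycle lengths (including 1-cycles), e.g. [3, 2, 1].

The disjoint cycles are (A, H, C, F, G)(B, E)(D, J, I), with lengths 5, 3, 2 in non-increasing order.

[5, 3, 2]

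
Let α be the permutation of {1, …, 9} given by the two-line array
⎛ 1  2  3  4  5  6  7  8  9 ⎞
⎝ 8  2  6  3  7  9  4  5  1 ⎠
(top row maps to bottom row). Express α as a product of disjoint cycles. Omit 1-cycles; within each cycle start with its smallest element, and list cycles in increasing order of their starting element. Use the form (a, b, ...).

(1, 8, 5, 7, 4, 3, 6, 9)

Iterating α from 1 gives 1 → 8 → 5 → 7 → 4 → 3 → 6 → 9 → 1; that is the 8-cycle (1, 8, 5, 7, 4, 3, 6, 9).
Continuing from each remaining unvisited element yields (1, 8, 5, 7, 4, 3, 6, 9).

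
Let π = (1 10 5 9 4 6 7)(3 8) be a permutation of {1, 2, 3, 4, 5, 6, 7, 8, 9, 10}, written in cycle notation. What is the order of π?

The disjoint cycles have lengths 7, 2, 1.
The order of π is the least common multiple of its cycle lengths: lcm(7, 2) = 14.

14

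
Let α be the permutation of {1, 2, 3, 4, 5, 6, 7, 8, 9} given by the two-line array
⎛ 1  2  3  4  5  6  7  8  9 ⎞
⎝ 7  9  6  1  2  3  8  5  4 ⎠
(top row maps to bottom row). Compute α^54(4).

2

Tracing 4 → 1 → … returns to 4 after 7 steps, so 4 lies in a 7-cycle (1, 7, 8, 5, 2, 9, 4).
Powers repeat with period 7 on this cycle, and 54 mod 7 = 5, so α^54(4) = α^5(4).
Stepping 5 places around the cycle: 4 → 1 → 7 → 8 → 5 → 2.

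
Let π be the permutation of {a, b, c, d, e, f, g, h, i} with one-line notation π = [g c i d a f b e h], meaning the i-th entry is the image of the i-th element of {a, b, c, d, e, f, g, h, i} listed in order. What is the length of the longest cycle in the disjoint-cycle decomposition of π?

7

Decomposing into disjoint cycles gives (a, g, b, c, i, h, e); the longest has length 7.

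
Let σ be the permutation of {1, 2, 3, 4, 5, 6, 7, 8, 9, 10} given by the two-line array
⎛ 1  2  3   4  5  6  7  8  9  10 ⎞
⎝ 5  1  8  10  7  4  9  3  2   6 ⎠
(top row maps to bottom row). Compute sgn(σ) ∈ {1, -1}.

-1

In disjoint-cycle form the cycle lengths are 5, 3, 2.
A cycle of length ℓ contributes ℓ−1 transpositions, so σ is a product of 4 + 2 + 1 = 7 transpositions — odd.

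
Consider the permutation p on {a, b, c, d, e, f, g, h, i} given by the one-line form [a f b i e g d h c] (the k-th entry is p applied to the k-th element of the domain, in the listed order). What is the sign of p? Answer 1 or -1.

-1

In disjoint-cycle form the cycle lengths are 6, 1, 1, 1.
A cycle of length ℓ contributes ℓ−1 transpositions, so p is a product of 5 transpositions — odd.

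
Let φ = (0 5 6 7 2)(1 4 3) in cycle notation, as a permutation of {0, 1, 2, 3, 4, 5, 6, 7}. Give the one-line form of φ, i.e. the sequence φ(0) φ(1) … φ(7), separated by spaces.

Reading each image from the cycles: 0↦5, 1↦4, 2↦0, 3↦1, 4↦3, 5↦6, 6↦7, 7↦2.
Listing these in domain order gives 5 4 0 1 3 6 7 2.

5 4 0 1 3 6 7 2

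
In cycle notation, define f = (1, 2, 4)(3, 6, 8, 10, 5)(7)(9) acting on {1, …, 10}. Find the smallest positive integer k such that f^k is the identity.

15

The cycle type of f is (5, 3, 1, 1).
Since disjoint cycles commute, ord(f) = lcm(5, 3) = 15.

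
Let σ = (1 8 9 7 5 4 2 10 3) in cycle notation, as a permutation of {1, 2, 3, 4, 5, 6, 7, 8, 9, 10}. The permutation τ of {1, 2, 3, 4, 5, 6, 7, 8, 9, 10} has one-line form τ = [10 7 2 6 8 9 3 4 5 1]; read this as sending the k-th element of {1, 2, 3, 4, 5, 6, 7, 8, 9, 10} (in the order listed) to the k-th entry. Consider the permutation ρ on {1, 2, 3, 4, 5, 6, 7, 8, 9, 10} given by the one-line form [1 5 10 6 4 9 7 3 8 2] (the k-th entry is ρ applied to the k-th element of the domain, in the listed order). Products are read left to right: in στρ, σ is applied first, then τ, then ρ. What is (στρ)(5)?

9

Chase 5: σ(5) = 4; τ(4) = 6; ρ(6) = 9. Hence (στρ)(5) = 9.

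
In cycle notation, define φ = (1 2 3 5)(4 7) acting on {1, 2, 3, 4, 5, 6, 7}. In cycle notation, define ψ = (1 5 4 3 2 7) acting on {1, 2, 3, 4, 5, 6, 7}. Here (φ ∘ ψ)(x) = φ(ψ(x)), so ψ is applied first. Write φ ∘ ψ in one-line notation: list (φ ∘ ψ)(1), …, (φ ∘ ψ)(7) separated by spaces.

1 4 3 5 7 6 2

(φ ∘ ψ)(x) = φ(ψ(x)). Computing each image: φ(ψ(1)) = φ(5) = 1, φ(ψ(2)) = φ(7) = 4, φ(ψ(3)) = φ(2) = 3, φ(ψ(4)) = φ(3) = 5, φ(ψ(5)) = φ(4) = 7, φ(ψ(6)) = φ(6) = 6, φ(ψ(7)) = φ(1) = 2.
Hence φ ∘ ψ = [1 4 3 5 7 6 2].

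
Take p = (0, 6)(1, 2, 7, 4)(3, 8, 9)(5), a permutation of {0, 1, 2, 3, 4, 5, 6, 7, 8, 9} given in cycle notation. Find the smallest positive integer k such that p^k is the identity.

12

The disjoint cycles have lengths 4, 3, 2, 1.
Since disjoint cycles commute, ord(p) = lcm(4, 3, 2) = 12.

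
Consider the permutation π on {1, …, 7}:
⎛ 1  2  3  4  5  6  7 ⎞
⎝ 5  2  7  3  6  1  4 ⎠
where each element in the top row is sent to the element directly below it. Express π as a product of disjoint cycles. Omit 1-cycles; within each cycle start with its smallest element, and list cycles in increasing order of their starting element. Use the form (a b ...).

From 1: 1 → 5 → 6 → 1, closing the cycle (1 5 6).
Continuing from each remaining unvisited element yields (1 5 6)(3 7 4).

(1 5 6)(3 7 4)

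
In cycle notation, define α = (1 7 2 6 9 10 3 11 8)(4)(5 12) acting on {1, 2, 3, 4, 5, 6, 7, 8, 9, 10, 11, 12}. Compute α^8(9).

6

9 lies in the 9-cycle (1 7 2 6 9 10 3 11 8).
Advancing 8 steps from 9: 9 → 10 → 3 → 11 → 8 → 1 → 7 → 2 → 6.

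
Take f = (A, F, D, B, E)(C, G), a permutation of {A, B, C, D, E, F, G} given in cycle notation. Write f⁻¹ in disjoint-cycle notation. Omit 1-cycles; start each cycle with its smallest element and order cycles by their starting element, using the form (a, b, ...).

(A, E, B, D, F)(C, G)

Inverting a permutation written in cycle notation just reverses the order within every cycle.
After reversing and putting each cycle's least element first, f⁻¹ = (A, E, B, D, F)(C, G).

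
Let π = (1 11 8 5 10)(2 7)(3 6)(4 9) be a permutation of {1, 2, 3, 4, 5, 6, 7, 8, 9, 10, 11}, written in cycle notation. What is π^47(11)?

5

11 lies in the 5-cycle (1 11 8 5 10).
On a 5-cycle, π^5 is the identity, so π^47 = π^2 there (47 ≡ 2 mod 5).
Advancing 2 steps from 11: 11 → 8 → 5.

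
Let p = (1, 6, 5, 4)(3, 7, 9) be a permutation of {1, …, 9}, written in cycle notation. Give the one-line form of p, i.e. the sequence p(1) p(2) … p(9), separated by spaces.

6 2 7 1 4 5 9 8 3

Reading each image from the cycles: 1↦6, 2↦2, 3↦7, 4↦1, 5↦4, 6↦5, 7↦9, 8↦8, 9↦3.
So the one-line form is 6 2 7 1 4 5 9 8 3.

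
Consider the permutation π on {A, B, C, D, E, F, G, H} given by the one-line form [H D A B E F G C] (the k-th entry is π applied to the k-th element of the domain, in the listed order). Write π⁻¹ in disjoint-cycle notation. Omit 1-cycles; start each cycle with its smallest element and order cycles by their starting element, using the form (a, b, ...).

The cycle decomposition of π is (A, H, C)(B, D).
Reversing each cycle (and rotating so the smallest element leads) gives π⁻¹ = (A, C, H)(B, D).

(A, C, H)(B, D)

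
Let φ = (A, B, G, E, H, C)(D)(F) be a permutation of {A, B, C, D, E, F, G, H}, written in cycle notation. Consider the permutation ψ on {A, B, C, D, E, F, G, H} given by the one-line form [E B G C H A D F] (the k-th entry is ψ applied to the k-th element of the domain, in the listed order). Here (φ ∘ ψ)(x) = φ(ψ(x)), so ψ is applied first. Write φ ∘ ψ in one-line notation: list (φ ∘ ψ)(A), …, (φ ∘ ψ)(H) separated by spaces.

H G E A C B D F

Chase each element through ψ then φ: A → E → H; B → B → G; C → G → E; D → C → A; E → H → C; F → A → B; G → D → D; H → F → F.
Collecting the images, φ ∘ ψ = [H G E A C B D F].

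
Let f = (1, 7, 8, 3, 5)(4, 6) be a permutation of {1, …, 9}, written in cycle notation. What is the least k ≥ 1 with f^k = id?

The cycle type of f is (5, 2, 1, 1).
The order of f is the least common multiple of its cycle lengths: lcm(5, 2) = 10.

10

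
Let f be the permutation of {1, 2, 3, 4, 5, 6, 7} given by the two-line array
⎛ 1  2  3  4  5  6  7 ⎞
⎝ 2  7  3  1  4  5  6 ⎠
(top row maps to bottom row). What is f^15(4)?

7

Tracing 4 → 1 → … returns to 4 after 6 steps, so 4 lies in a 6-cycle (1 2 7 6 5 4).
Powers repeat with period 6 on this cycle, and 15 mod 6 = 3, so f^15(4) = f^3(4).
Stepping 3 places around the cycle: 4 → 1 → 2 → 7.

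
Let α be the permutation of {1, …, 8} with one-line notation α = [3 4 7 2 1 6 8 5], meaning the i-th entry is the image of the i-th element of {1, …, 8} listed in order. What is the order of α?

10

Decomposing into disjoint cycles gives cycle lengths 5, 2, 1.
The order of α is the least common multiple of its cycle lengths: lcm(5, 2) = 10.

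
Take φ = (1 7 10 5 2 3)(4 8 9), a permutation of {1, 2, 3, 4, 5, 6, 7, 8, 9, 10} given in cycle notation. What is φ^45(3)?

3 lies in the 6-cycle (1 7 10 5 2 3).
Since the cycle has length 6, φ^45 acts on it the same as φ^3 (45 mod 6 = 3).
Advancing 3 steps from 3: 3 → 1 → 7 → 10.

10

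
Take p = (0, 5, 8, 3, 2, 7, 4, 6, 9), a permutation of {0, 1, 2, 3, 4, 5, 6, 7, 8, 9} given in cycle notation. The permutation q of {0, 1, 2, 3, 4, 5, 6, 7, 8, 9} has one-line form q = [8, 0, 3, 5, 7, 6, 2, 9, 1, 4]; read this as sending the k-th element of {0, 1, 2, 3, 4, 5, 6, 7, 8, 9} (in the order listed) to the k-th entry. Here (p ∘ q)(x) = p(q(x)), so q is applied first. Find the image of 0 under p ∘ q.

3

(p ∘ q)(0) = p(q(0)). q(0) = 8, then p(8) = 3. So (p ∘ q)(0) = 3.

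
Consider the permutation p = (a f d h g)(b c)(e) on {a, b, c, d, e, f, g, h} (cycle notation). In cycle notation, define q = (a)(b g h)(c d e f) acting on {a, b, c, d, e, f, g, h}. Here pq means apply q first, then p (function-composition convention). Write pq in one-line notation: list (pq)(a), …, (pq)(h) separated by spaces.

For each element, apply q then p: a → a → f; b → g → a; c → d → h; d → e → e; e → f → d; f → c → b; g → h → g; h → b → c.
Collecting the images, pq = [f a h e d b g c].

f a h e d b g c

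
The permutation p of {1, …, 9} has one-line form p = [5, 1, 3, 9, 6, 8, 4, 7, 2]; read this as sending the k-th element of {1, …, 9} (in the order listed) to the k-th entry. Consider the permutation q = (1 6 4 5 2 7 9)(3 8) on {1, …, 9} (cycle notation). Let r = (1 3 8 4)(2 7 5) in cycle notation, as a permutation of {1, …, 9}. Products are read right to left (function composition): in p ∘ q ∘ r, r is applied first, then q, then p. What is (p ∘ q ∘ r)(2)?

Apply the permutations in order: r(2) = 7, then q(7) = 9, then p(9) = 2. So (p ∘ q ∘ r)(2) = 2.

2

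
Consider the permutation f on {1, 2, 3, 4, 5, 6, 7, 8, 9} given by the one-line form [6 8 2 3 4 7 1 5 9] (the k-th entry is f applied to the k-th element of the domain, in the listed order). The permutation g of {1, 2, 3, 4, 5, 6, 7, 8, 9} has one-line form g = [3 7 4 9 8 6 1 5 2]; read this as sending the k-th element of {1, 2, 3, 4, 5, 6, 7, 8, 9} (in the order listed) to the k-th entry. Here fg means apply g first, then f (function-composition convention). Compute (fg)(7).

First apply g: g(7) = 1, then f(1) = 6. Thus (fg)(7) = 6.

6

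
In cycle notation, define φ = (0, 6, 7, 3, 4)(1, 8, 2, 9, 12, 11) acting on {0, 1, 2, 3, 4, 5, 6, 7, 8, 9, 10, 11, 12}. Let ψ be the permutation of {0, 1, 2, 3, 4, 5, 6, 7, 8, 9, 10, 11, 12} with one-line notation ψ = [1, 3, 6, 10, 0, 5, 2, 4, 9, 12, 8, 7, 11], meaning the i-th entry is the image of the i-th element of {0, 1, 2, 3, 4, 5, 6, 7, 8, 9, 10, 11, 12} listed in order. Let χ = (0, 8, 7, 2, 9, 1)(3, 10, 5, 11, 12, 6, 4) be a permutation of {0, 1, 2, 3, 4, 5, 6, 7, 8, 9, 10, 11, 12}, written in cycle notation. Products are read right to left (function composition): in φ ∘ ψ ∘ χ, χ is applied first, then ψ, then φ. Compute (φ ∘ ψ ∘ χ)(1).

8

(φ ∘ ψ ∘ χ)(1) = φ(ψ(χ(1))). χ(1) = 0, then ψ(0) = 1, then φ(1) = 8, so the result is 8.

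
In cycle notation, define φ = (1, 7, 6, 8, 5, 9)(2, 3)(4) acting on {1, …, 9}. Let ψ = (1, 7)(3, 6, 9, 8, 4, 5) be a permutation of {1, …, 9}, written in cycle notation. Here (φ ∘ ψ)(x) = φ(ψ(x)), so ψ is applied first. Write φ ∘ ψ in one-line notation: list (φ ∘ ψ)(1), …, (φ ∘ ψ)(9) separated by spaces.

For each element, apply ψ then φ: 1 → 7 → 6; 2 → 2 → 3; 3 → 6 → 8; 4 → 5 → 9; 5 → 3 → 2; 6 → 9 → 1; 7 → 1 → 7; 8 → 4 → 4; 9 → 8 → 5.
Collecting the images, φ ∘ ψ = [6 3 8 9 2 1 7 4 5].

6 3 8 9 2 1 7 4 5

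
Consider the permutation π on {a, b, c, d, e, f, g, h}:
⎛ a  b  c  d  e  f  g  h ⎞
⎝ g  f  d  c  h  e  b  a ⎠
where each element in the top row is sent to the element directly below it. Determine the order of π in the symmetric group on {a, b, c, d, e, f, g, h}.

6

Writing π as disjoint cycles, the cycle lengths are 6, 2.
Since disjoint cycles commute, ord(π) = lcm(6, 2) = 6.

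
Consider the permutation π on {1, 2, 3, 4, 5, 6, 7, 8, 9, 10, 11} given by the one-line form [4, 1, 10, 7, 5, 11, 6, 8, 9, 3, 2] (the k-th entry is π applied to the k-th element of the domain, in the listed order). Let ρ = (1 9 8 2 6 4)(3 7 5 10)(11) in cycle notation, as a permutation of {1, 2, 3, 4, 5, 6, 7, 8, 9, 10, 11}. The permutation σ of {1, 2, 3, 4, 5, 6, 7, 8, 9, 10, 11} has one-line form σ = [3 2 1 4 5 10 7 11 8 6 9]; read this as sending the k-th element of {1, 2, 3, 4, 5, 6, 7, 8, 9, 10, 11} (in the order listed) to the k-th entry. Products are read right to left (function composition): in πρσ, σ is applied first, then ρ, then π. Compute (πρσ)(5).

3

Apply the permutations in order: σ(5) = 5, then ρ(5) = 10, then π(10) = 3. So (πρσ)(5) = 3.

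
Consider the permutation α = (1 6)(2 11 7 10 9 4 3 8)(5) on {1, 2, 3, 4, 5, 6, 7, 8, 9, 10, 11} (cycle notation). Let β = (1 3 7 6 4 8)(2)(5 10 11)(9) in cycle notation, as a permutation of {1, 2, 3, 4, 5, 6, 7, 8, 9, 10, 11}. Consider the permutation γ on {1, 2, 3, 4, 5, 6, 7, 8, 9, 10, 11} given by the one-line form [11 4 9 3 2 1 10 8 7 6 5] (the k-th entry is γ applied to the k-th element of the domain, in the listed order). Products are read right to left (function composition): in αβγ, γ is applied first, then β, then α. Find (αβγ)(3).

(αβγ)(3) = α(β(γ(3))). γ(3) = 9, then β(9) = 9, then α(9) = 4, so the result is 4.

4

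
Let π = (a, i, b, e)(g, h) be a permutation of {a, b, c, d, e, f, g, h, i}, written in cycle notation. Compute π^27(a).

e

a lies in the 4-cycle (a, i, b, e).
Since the cycle has length 4, π^27 acts on it the same as π^3 (27 mod 4 = 3).
Advancing 3 steps from a: a → i → b → e.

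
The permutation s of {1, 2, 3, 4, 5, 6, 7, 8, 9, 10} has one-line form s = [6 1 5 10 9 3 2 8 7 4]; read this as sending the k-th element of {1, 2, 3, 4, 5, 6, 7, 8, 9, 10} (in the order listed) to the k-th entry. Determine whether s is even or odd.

odd

In disjoint-cycle form the cycle lengths are 7, 2, 1.
A cycle of length ℓ contributes ℓ−1 transpositions, so s is a product of 6 + 1 = 7 transpositions — odd.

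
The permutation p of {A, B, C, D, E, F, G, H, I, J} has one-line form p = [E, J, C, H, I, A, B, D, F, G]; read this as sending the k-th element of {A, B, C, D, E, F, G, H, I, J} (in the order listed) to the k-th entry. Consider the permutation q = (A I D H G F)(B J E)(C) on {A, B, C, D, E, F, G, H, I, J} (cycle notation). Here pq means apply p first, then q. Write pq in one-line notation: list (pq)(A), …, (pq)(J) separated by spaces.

B E C G D I J H A F

(pq)(x) = q(p(x)). Computing each image: q(p(A)) = q(E) = B, q(p(B)) = q(J) = E, q(p(C)) = q(C) = C, q(p(D)) = q(H) = G, q(p(E)) = q(I) = D, q(p(F)) = q(A) = I, q(p(G)) = q(B) = J, q(p(H)) = q(D) = H, q(p(I)) = q(F) = A, q(p(J)) = q(G) = F.
Hence pq = [B E C G D I J H A F].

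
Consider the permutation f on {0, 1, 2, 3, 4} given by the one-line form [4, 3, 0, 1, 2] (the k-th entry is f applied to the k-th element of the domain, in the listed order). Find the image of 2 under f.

0

2 is element number 3 of the domain, and entry number 3 of the one-line form is 0, so f(2) = 0.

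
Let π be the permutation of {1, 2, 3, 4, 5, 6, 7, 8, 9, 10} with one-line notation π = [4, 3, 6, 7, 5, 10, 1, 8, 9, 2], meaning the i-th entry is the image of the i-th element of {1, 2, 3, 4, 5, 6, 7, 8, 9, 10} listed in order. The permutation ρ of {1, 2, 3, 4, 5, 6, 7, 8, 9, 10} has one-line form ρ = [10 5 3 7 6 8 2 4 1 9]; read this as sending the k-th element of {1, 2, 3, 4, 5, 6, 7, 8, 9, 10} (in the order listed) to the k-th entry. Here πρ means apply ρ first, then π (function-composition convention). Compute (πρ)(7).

ρ(7) = 2, then π(2) = 3; composing gives (πρ)(7) = 3.

3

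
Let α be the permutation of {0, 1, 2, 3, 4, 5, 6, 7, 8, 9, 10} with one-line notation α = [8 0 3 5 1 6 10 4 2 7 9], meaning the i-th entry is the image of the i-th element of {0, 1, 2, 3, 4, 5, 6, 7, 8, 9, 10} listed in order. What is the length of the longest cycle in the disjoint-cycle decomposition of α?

11

Decomposing into disjoint cycles gives (0 8 2 3 5 6 10 9 7 4 1); the longest has length 11.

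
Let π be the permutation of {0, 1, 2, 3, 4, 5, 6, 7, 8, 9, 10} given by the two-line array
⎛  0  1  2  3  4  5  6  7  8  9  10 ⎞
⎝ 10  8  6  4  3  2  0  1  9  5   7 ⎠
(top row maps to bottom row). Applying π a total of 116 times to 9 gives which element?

8

Tracing 9 → 5 → … returns to 9 after 9 steps, so 9 lies in a 9-cycle (0, 10, 7, 1, 8, 9, 5, 2, 6).
Powers repeat with period 9 on this cycle, and 116 mod 9 = 8, so π^116(9) = π^8(9).
Stepping 8 places around the cycle: 9 → 5 → 2 → 6 → 0 → 10 → 7 → 1 → 8.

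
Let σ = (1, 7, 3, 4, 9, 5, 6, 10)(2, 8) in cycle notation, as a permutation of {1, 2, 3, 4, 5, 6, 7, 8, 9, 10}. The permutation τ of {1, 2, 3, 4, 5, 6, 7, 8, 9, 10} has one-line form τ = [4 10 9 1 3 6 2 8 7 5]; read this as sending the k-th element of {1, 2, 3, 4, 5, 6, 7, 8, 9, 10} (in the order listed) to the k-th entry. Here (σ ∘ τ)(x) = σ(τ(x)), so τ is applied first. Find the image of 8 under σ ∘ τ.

(σ ∘ τ)(8) = σ(τ(8)). τ(8) = 8, then σ(8) = 2. So (σ ∘ τ)(8) = 2.

2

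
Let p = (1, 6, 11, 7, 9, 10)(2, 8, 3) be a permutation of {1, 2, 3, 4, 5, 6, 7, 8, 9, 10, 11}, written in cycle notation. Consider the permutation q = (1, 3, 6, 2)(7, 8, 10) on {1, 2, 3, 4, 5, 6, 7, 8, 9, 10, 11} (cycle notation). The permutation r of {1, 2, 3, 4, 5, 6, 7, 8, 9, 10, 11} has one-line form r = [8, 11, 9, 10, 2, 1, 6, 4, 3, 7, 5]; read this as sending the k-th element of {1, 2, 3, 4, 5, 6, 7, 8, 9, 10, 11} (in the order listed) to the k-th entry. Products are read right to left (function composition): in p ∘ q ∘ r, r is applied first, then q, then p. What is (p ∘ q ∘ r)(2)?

Chase 2: r(2) = 11; q(11) = 11; p(11) = 7. Hence (p ∘ q ∘ r)(2) = 7.

7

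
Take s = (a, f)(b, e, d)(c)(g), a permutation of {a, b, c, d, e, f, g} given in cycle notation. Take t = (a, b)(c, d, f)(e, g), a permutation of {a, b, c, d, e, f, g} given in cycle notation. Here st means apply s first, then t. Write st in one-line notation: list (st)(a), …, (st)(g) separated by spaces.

c g d a f b e

Chase each element through s then t: a → f → c; b → e → g; c → c → d; d → b → a; e → d → f; f → a → b; g → g → e.
Collecting the images, st = [c g d a f b e].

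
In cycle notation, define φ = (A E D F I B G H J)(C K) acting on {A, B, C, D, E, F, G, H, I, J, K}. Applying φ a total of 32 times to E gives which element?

G

E lies in the 9-cycle (A E D F I B G H J).
Powers repeat with period 9 on this cycle, and 32 mod 9 = 5, so φ^32(E) = φ^5(E).
Advancing 5 steps from E: E → D → F → I → B → G.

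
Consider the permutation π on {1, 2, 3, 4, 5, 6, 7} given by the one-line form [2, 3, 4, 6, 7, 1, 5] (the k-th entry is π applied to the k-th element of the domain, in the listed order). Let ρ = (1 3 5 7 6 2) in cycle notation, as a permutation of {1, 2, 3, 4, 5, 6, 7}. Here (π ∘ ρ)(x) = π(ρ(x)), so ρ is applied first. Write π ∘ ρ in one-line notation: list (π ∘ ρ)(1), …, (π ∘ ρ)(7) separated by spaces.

(π ∘ ρ)(x) = π(ρ(x)). Computing each image: π(ρ(1)) = π(3) = 4, π(ρ(2)) = π(1) = 2, π(ρ(3)) = π(5) = 7, π(ρ(4)) = π(4) = 6, π(ρ(5)) = π(7) = 5, π(ρ(6)) = π(2) = 3, π(ρ(7)) = π(6) = 1.
Hence π ∘ ρ = [4 2 7 6 5 3 1].

4 2 7 6 5 3 1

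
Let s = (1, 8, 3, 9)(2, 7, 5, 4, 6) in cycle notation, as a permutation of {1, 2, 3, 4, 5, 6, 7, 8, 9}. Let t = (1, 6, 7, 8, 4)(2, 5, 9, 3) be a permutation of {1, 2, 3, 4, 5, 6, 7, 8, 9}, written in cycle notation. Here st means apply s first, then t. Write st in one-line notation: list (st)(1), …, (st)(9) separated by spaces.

4 8 3 7 1 5 9 2 6

For each element, apply s then t: 1 → 8 → 4; 2 → 7 → 8; 3 → 9 → 3; 4 → 6 → 7; 5 → 4 → 1; 6 → 2 → 5; 7 → 5 → 9; 8 → 3 → 2; 9 → 1 → 6.
Collecting the images, st = [4 8 3 7 1 5 9 2 6].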